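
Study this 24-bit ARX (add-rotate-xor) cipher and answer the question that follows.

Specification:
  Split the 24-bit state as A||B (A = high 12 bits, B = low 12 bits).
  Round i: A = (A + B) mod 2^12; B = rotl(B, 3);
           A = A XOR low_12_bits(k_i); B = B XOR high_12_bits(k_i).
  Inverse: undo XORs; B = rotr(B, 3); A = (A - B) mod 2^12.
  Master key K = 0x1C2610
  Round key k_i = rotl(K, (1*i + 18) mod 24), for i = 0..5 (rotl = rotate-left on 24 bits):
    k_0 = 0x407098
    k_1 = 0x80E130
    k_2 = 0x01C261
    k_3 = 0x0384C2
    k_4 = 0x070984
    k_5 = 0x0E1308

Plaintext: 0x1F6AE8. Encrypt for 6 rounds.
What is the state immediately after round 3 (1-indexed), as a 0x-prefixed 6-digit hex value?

s_0 = plaintext = 0x1F6AE8
s_1 = Round(s_0, k_0) = 0xC46342
s_2 = Round(s_1, k_1) = 0xEB821F
s_3 = Round(s_2, k_2) = 0x2B60E5
s_4 = Round(s_3, k_3) = 0x759710
s_5 = Round(s_4, k_4) = 0x7ED8F3
s_6 = Round(s_5, k_5) = 0x3E877D

0x2B60E5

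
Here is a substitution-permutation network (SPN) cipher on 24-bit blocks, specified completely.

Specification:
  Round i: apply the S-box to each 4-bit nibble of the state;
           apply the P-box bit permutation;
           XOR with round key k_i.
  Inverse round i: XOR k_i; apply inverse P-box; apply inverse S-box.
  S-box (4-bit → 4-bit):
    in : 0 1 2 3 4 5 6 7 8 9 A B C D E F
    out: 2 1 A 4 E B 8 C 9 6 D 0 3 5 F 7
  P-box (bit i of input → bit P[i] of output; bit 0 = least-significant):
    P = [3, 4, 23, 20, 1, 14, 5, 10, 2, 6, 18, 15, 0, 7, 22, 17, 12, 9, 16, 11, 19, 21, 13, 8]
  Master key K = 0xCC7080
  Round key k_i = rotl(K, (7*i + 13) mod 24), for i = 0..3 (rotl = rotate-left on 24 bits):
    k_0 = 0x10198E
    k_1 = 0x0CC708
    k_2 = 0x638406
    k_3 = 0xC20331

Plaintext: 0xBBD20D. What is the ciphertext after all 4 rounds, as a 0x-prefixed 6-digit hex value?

s_0 = plaintext = 0xBBD20D
s_1 = Round(s_0, k_0) = 0xD0D9C7
s_2 = Round(s_1, k_1) = 0xD0A54B
s_3 = Round(s_2, k_2) = 0x296263
s_4 = Round(s_3, k_3) = 0x618471

0x618471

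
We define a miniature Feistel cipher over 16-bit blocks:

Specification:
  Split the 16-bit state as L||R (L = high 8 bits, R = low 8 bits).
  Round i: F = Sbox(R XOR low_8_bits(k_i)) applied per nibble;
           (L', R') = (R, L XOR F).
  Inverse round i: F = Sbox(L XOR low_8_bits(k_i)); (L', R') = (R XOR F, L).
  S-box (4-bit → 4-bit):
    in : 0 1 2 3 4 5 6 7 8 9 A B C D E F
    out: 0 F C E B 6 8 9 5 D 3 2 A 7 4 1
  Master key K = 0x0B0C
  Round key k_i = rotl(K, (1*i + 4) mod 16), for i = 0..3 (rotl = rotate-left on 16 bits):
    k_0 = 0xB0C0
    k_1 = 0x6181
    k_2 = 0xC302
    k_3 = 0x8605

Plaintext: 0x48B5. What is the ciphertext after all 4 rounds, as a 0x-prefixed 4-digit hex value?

0xA6EA

s_0 = plaintext = 0x48B5
s_1 = Round(s_0, k_0) = 0xB5DE
s_2 = Round(s_1, k_1) = 0xDED4
s_3 = Round(s_2, k_2) = 0xD4A6
s_4 = Round(s_3, k_3) = 0xA6EA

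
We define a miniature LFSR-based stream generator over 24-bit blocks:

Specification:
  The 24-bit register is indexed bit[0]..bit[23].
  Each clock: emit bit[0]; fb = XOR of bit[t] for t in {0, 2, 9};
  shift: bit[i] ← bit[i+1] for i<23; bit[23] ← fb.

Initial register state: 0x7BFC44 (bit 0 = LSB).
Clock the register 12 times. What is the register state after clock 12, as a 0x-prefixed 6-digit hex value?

0xEAB7BF

reg_0 = 0x7BFC44
clock 1: out=0, reg = 0xBDFE22
clock 2: out=0, reg = 0xDEFF11
clock 3: out=1, reg = 0x6F7F88
clock 4: out=0, reg = 0xB7BFC4
clock 5: out=0, reg = 0x5BDFE2
clock 6: out=0, reg = 0xADEFF1
clock 7: out=1, reg = 0x56F7F8
clock 8: out=0, reg = 0xAB7BFC
clock 9: out=0, reg = 0x55BDFE
clock 10: out=0, reg = 0xAADEFF
clock 11: out=1, reg = 0xD56F7F
clock 12: out=1, reg = 0xEAB7BF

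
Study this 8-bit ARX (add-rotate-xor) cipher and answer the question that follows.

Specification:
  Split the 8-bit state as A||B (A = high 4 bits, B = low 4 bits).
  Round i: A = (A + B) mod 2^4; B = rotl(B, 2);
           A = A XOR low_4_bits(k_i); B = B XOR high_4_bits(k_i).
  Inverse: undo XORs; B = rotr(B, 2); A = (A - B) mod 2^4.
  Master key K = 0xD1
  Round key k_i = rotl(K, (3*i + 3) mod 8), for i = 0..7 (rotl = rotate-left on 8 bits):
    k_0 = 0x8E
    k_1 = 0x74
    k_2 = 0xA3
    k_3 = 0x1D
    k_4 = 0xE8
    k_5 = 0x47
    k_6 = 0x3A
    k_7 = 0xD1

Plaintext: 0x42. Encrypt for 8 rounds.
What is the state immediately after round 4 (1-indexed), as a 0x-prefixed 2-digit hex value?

s_0 = plaintext = 0x42
s_1 = Round(s_0, k_0) = 0x80
s_2 = Round(s_1, k_1) = 0xC7
s_3 = Round(s_2, k_2) = 0x07
s_4 = Round(s_3, k_3) = 0xAC
s_5 = Round(s_4, k_4) = 0xED
s_6 = Round(s_5, k_5) = 0xC3
s_7 = Round(s_6, k_6) = 0x5F
s_8 = Round(s_7, k_7) = 0x52

0xAC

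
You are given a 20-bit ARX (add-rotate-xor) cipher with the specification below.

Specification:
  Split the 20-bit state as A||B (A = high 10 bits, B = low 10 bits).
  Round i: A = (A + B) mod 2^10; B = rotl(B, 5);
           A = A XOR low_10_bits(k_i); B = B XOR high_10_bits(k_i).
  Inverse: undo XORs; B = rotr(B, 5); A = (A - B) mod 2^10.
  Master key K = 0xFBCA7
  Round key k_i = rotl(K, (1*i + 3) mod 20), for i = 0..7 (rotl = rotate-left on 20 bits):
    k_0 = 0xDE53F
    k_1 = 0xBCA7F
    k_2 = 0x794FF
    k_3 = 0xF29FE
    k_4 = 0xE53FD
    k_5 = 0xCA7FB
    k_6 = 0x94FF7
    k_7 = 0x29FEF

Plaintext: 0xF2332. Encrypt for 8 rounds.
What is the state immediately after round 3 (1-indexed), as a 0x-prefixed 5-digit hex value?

0x5AA92

s_0 = plaintext = 0xF2332
s_1 = Round(s_0, k_0) = 0xF1520
s_2 = Round(s_1, k_1) = 0xA6AFB
s_3 = Round(s_2, k_2) = 0x5AA92
s_4 = Round(s_3, k_3) = 0x8099E
s_5 = Round(s_4, k_4) = 0x17458
s_6 = Round(s_5, k_5) = 0xD382B
s_7 = Round(s_6, k_6) = 0x23B32
s_8 = Round(s_7, k_7) = 0x0BEFE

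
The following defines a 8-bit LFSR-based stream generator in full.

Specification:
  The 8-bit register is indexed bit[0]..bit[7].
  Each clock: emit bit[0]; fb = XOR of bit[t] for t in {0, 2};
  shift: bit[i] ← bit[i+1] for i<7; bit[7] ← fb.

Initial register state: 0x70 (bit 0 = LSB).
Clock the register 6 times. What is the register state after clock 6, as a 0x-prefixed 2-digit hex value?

reg_0 = 0x70
clock 1: out=0, reg = 0x38
clock 2: out=0, reg = 0x1C
clock 3: out=0, reg = 0x8E
clock 4: out=0, reg = 0xC7
clock 5: out=1, reg = 0x63
clock 6: out=1, reg = 0xB1

0xB1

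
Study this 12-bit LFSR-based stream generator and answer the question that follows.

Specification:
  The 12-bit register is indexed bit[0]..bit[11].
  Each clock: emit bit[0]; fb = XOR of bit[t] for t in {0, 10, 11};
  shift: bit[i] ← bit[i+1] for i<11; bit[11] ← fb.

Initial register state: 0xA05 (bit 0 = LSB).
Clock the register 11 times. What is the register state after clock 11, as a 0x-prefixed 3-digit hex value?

reg_0 = 0xA05
clock 1: out=1, reg = 0x502
clock 2: out=0, reg = 0xA81
clock 3: out=1, reg = 0x540
clock 4: out=0, reg = 0xAA0
clock 5: out=0, reg = 0xD50
clock 6: out=0, reg = 0x6A8
clock 7: out=0, reg = 0xB54
clock 8: out=0, reg = 0xDAA
clock 9: out=0, reg = 0x6D5
clock 10: out=1, reg = 0x36A
clock 11: out=0, reg = 0x1B5

0x1B5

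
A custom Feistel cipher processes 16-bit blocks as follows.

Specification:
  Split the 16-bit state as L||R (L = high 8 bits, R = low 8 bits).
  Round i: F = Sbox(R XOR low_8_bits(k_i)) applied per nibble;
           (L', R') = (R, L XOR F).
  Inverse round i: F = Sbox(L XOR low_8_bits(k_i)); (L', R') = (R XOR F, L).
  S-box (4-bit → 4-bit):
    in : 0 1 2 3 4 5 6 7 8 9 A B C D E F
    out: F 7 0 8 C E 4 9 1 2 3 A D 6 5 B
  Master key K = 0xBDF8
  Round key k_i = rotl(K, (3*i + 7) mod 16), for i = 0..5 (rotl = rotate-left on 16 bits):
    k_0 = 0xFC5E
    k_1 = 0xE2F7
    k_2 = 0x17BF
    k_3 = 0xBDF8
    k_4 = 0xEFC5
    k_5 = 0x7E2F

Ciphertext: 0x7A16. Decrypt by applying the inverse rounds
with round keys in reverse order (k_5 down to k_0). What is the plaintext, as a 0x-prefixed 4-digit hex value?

0x1033

s_0 = ciphertext = 0x7A16
s_1 = InvRound(s_0, k_5) = 0xF87A
s_2 = InvRound(s_1, k_4) = 0xFCF8
s_3 = InvRound(s_2, k_3) = 0x04FC
s_4 = InvRound(s_3, k_2) = 0x5604
s_5 = InvRound(s_4, k_1) = 0x3356
s_6 = InvRound(s_5, k_0) = 0x1033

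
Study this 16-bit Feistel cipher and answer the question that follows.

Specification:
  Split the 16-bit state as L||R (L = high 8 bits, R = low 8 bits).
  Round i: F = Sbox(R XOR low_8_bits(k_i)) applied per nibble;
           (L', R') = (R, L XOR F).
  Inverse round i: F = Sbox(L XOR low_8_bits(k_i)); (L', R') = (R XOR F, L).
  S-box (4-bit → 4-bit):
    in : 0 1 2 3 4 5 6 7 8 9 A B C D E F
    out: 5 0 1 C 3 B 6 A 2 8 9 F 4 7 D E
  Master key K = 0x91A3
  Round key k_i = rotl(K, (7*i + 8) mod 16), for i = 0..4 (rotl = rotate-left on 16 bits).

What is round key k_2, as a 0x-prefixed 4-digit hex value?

K = 0x91A3
k_0 = rotl(K, (7*0+8) mod 16) = rotl(K, 8) = 0xA391
k_1 = rotl(K, (7*1+8) mod 16) = rotl(K, 15) = 0xC8D1
k_2 = rotl(K, (7*2+8) mod 16) = rotl(K, 6) = 0x68E4

0x68E4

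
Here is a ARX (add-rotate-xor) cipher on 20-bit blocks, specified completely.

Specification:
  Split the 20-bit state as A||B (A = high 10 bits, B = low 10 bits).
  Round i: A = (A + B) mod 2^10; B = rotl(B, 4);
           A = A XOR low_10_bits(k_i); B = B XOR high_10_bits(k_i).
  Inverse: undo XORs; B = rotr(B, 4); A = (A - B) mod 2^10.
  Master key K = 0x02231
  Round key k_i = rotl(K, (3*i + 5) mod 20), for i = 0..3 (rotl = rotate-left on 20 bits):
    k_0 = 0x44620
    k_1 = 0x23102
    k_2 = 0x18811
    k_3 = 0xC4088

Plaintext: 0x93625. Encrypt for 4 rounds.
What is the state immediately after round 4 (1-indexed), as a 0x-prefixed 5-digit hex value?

s_0 = plaintext = 0x93625
s_1 = Round(s_0, k_0) = 0x94B49
s_2 = Round(s_1, k_1) = 0x26411
s_3 = Round(s_2, k_2) = 0x2ED72
s_4 = Round(s_3, k_3) = 0xA9435

0xA9435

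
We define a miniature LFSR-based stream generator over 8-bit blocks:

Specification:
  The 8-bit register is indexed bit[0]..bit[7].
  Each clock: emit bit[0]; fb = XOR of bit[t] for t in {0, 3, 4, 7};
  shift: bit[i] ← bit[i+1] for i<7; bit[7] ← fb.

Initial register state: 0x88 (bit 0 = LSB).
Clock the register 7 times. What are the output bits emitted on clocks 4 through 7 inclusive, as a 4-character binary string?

1000

reg_0 = 0x88
clock 1: out=0, reg = 0x44
clock 2: out=0, reg = 0x22
clock 3: out=0, reg = 0x11
clock 4: out=1, reg = 0x08
clock 5: out=0, reg = 0x84
clock 6: out=0, reg = 0xC2
clock 7: out=0, reg = 0xE1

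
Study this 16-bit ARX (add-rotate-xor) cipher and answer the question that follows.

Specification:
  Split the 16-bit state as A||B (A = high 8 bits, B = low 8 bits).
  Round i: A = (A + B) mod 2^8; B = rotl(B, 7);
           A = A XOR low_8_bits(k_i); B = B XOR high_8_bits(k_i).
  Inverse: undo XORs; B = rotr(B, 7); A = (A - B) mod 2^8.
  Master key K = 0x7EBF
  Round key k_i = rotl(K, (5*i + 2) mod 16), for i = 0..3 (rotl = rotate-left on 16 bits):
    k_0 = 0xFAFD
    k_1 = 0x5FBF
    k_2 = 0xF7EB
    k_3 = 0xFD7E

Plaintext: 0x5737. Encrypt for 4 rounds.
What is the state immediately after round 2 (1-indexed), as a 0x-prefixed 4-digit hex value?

0x6BEF

s_0 = plaintext = 0x5737
s_1 = Round(s_0, k_0) = 0x7361
s_2 = Round(s_1, k_1) = 0x6BEF
s_3 = Round(s_2, k_2) = 0xB100
s_4 = Round(s_3, k_3) = 0xCFFD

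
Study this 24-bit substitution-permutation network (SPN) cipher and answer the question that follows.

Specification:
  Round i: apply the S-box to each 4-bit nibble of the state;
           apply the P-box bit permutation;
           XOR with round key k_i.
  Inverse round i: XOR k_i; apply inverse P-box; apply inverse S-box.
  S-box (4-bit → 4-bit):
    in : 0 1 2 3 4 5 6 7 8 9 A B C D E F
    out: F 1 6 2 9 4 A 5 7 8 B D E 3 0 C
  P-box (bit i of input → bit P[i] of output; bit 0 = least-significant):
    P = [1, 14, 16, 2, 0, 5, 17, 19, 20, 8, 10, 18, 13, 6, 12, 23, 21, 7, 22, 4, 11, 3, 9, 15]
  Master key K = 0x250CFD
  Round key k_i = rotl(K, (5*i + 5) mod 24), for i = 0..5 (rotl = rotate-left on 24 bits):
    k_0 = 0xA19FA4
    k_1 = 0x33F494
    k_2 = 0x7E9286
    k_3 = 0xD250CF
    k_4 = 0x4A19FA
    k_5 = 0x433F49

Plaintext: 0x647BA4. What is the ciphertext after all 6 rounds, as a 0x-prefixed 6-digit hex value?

s_0 = plaintext = 0x647BA4
s_1 = Round(s_0, k_0) = 0x9D2B9B
s_2 = Round(s_1, k_1) = 0x0E6052
s_3 = Round(s_2, k_2) = 0xE95DCE
s_4 = Round(s_3, k_3) = 0xC841FF
s_5 = Round(s_4, k_4) = 0xB1BB76
s_6 = Round(s_5, k_5) = 0xF5C14C

0xF5C14C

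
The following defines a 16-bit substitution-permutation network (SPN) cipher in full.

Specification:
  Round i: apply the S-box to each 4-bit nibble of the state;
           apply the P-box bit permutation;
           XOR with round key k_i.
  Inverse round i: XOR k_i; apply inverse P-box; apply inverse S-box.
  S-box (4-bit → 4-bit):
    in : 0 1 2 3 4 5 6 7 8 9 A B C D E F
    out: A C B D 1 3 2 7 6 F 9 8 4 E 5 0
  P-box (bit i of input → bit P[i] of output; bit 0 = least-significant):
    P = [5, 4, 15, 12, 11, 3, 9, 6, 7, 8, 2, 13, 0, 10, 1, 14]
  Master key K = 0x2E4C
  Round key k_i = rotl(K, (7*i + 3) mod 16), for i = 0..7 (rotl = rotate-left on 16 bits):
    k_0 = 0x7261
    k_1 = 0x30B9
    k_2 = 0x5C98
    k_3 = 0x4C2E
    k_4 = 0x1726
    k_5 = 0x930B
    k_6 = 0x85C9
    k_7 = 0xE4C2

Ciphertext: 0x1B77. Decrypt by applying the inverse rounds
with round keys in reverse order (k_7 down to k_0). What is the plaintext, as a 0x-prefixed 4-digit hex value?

0xF21D

s_0 = ciphertext = 0x1B77
s_1 = InvRound(s_0, k_7) = 0x29E9
s_2 = InvRound(s_1, k_6) = 0x6B4E
s_3 = InvRound(s_2, k_5) = 0xA1A1
s_4 = InvRound(s_3, k_4) = 0x73C1
s_5 = InvRound(s_4, k_3) = 0x799A
s_6 = InvRound(s_5, k_2) = 0x80FF
s_7 = InvRound(s_6, k_1) = 0xC1B1
s_8 = InvRound(s_7, k_0) = 0xF21D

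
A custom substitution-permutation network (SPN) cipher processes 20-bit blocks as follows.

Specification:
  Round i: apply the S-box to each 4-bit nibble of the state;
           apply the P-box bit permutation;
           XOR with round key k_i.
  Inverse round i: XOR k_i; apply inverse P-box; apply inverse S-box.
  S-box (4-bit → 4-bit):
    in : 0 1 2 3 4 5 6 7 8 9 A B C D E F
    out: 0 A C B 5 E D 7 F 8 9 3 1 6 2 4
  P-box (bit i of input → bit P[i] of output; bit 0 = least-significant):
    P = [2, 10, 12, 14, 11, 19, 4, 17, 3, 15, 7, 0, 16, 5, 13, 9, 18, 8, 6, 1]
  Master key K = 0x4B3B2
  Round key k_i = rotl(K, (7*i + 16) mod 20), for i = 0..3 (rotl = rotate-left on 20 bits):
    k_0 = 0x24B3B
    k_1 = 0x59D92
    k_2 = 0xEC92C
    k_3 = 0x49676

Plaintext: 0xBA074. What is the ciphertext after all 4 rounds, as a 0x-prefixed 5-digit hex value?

s_0 = plaintext = 0xBA074
s_1 = Round(s_0, k_0) = 0xF502F
s_2 = Round(s_1, k_1) = 0x7AFE2
s_3 = Round(s_2, k_2) = 0x39AEC
s_4 = Round(s_3, k_3) = 0x89579

0x89579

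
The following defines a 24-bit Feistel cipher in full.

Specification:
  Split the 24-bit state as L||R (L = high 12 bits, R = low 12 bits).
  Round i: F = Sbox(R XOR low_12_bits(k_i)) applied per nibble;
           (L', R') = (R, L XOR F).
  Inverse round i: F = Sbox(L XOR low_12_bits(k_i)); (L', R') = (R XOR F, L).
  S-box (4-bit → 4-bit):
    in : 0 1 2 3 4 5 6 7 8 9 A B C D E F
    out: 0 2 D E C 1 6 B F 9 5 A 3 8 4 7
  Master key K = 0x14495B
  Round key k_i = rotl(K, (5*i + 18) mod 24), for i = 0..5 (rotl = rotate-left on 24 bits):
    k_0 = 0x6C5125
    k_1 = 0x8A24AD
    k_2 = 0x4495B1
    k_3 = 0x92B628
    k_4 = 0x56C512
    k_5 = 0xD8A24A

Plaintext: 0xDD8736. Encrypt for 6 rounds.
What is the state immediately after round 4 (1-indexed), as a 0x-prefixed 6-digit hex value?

s_0 = plaintext = 0xDD8736
s_1 = Round(s_0, k_0) = 0x736BF6
s_2 = Round(s_1, k_1) = 0xBF602C
s_3 = Round(s_2, k_2) = 0x02CA6E
s_4 = Round(s_3, k_3) = 0xA6E3EA
s_5 = Round(s_4, k_4) = 0x3EAC11
s_6 = Round(s_5, k_5) = 0xC117F0

0xA6E3EA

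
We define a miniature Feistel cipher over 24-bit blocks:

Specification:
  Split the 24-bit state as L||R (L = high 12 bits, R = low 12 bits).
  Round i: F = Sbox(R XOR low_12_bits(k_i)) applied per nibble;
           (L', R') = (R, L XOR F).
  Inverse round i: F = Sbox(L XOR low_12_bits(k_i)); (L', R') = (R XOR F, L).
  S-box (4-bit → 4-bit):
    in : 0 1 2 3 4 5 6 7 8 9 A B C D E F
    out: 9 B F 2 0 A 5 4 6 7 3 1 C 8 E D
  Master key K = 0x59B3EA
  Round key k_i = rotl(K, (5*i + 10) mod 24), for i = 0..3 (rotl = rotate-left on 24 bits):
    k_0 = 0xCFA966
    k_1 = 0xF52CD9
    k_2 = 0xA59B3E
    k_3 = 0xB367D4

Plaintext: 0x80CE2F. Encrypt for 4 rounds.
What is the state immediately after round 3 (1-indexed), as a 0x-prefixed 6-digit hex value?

s_0 = plaintext = 0x80CE2F
s_1 = Round(s_0, k_0) = 0xE2FC0B
s_2 = Round(s_1, k_1) = 0xC0B7A0
s_3 = Round(s_2, k_2) = 0x7A0075
s_4 = Round(s_3, k_3) = 0x07539B

0x7A0075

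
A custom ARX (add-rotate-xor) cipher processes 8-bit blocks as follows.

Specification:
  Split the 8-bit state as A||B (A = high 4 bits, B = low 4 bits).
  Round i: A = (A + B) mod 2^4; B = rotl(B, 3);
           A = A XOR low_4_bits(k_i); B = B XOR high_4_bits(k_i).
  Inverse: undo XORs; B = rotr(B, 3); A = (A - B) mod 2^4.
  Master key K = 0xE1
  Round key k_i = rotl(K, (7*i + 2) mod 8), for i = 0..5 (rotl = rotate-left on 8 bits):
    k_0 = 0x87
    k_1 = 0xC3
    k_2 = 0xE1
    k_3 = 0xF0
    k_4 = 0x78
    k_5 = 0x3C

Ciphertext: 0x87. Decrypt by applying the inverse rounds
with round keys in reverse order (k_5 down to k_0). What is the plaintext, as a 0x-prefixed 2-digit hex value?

s_0 = ciphertext = 0x87
s_1 = InvRound(s_0, k_5) = 0xC8
s_2 = InvRound(s_1, k_4) = 0x5F
s_3 = InvRound(s_2, k_3) = 0x50
s_4 = InvRound(s_3, k_2) = 0x7D
s_5 = InvRound(s_4, k_1) = 0x22
s_6 = InvRound(s_5, k_0) = 0x05

0x05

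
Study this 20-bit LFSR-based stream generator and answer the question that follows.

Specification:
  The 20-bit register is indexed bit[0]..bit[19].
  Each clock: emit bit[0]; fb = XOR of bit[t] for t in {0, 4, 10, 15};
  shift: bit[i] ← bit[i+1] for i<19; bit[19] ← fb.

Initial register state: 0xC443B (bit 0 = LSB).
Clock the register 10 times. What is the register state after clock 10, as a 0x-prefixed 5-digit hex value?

0x54711

reg_0 = 0xC443B
clock 1: out=1, reg = 0xE221D
clock 2: out=1, reg = 0x7110E
clock 3: out=0, reg = 0x38887
clock 4: out=1, reg = 0x1C443
clock 5: out=1, reg = 0x8E221
clock 6: out=1, reg = 0x47110
clock 7: out=0, reg = 0xA3888
clock 8: out=0, reg = 0x51C44
clock 9: out=0, reg = 0xA8E22
clock 10: out=0, reg = 0x54711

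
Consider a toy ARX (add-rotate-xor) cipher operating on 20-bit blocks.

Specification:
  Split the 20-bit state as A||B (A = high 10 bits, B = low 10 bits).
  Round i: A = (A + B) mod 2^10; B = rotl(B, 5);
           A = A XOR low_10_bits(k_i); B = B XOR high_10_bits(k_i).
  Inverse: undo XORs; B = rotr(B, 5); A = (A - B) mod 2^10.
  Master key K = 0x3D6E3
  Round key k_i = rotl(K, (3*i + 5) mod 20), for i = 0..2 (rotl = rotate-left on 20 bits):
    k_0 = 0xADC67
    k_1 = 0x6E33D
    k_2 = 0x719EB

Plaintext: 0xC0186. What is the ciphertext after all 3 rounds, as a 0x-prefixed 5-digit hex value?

0xB1CB0

s_0 = plaintext = 0xC0186
s_1 = Round(s_0, k_0) = 0x3867B
s_2 = Round(s_1, k_1) = 0x186CB
s_3 = Round(s_2, k_2) = 0xB1CB0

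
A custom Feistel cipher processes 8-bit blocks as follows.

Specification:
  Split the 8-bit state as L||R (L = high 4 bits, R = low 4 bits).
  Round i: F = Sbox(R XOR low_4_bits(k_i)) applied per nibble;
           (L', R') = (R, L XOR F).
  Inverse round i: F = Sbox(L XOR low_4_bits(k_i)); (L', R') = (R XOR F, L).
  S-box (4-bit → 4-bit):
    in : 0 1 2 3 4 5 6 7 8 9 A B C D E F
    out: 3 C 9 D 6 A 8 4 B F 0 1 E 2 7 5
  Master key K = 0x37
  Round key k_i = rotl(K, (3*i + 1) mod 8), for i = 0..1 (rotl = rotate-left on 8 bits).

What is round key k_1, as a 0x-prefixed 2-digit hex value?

K = 0x37
k_0 = rotl(K, (3*0+1) mod 8) = rotl(K, 1) = 0x6E
k_1 = rotl(K, (3*1+1) mod 8) = rotl(K, 4) = 0x73

0x73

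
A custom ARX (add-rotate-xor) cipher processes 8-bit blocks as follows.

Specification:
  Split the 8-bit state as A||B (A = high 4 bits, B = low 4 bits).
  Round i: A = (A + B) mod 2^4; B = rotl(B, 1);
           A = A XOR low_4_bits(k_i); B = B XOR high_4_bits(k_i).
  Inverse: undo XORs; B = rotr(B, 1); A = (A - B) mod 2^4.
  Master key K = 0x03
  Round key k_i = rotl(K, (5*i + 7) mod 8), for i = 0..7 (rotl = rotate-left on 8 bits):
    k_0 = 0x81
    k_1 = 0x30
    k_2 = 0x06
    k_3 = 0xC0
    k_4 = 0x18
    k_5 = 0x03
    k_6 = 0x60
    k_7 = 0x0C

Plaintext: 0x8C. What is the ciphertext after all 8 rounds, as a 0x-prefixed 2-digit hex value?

0xAC

s_0 = plaintext = 0x8C
s_1 = Round(s_0, k_0) = 0x51
s_2 = Round(s_1, k_1) = 0x61
s_3 = Round(s_2, k_2) = 0x12
s_4 = Round(s_3, k_3) = 0x38
s_5 = Round(s_4, k_4) = 0x30
s_6 = Round(s_5, k_5) = 0x00
s_7 = Round(s_6, k_6) = 0x06
s_8 = Round(s_7, k_7) = 0xAC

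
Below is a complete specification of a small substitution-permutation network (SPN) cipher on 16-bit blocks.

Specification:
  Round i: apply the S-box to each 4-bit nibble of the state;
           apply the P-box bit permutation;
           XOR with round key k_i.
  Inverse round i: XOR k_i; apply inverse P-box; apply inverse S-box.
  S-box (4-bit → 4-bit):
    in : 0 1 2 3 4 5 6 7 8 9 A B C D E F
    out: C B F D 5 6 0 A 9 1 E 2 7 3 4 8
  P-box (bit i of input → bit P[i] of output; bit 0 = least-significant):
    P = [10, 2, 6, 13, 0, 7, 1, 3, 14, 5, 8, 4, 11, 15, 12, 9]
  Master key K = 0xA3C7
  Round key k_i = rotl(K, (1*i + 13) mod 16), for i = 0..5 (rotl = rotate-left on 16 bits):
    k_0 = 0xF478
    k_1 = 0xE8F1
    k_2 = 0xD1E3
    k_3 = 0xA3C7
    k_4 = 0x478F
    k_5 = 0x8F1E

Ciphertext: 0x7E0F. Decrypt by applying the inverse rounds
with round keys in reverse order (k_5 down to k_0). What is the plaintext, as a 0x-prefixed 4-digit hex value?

0x0BE4

s_0 = ciphertext = 0x7E0F
s_1 = InvRound(s_0, k_5) = 0x539F
s_2 = InvRound(s_1, k_4) = 0xEF69
s_3 = InvRound(s_2, k_3) = 0x9DAD
s_4 = InvRound(s_3, k_2) = 0x990C
s_5 = InvRound(s_4, k_1) = 0xE21A
s_6 = InvRound(s_5, k_0) = 0x0BE4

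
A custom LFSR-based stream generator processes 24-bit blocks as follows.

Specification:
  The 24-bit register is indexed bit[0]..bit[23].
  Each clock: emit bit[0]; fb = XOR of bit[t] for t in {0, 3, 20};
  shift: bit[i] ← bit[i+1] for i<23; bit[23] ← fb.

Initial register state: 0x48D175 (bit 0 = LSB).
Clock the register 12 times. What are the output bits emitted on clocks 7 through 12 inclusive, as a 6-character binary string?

101000

reg_0 = 0x48D175
clock 1: out=1, reg = 0xA468BA
clock 2: out=0, reg = 0xD2345D
clock 3: out=1, reg = 0xE91A2E
clock 4: out=0, reg = 0xF48D17
clock 5: out=1, reg = 0x7A468B
clock 6: out=1, reg = 0xBD2345
clock 7: out=1, reg = 0x5E91A2
clock 8: out=0, reg = 0xAF48D1
clock 9: out=1, reg = 0xD7A468
clock 10: out=0, reg = 0x6BD234
clock 11: out=0, reg = 0x35E91A
clock 12: out=0, reg = 0x1AF48D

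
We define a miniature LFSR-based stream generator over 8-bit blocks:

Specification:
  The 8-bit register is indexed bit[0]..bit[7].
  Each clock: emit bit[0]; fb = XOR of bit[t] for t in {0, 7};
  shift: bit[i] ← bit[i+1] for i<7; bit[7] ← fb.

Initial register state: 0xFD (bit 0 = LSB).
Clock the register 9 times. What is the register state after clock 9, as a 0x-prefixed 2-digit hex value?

reg_0 = 0xFD
clock 1: out=1, reg = 0x7E
clock 2: out=0, reg = 0x3F
clock 3: out=1, reg = 0x9F
clock 4: out=1, reg = 0x4F
clock 5: out=1, reg = 0xA7
clock 6: out=1, reg = 0x53
clock 7: out=1, reg = 0xA9
clock 8: out=1, reg = 0x54
clock 9: out=0, reg = 0x2A

0x2A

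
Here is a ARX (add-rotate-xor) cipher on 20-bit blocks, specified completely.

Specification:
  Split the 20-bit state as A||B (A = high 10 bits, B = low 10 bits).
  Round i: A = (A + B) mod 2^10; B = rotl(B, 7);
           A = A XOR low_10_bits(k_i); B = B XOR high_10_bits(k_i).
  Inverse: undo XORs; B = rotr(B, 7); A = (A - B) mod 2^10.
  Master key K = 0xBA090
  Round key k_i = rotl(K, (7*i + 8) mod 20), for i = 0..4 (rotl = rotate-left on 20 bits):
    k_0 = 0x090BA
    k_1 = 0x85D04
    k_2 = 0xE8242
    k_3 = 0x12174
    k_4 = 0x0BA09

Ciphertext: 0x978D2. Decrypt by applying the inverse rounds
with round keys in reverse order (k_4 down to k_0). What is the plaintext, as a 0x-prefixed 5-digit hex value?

0x3BBB6

s_0 = ciphertext = 0x978D2
s_1 = InvRound(s_0, k_4) = 0x1DBE1
s_2 = InvRound(s_1, k_3) = 0xECD4F
s_3 = InvRound(s_2, k_2) = 0x9D37D
s_4 = InvRound(s_3, k_1) = 0x07B52
s_5 = InvRound(s_4, k_0) = 0x3BBB6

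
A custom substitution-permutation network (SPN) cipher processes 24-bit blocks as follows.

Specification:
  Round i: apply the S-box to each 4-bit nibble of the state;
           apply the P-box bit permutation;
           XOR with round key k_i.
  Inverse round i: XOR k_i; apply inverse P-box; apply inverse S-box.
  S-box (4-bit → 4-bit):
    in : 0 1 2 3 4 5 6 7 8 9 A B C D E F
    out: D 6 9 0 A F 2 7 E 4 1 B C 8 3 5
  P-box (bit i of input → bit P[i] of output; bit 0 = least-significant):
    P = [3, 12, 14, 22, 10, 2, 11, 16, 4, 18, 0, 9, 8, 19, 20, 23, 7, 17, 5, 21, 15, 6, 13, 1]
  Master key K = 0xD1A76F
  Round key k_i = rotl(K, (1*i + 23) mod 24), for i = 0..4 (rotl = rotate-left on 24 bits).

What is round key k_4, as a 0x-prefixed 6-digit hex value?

K = 0xD1A76F
k_0 = rotl(K, (1*0+23) mod 24) = rotl(K, 23) = 0xE8D3B7
k_1 = rotl(K, (1*1+23) mod 24) = rotl(K, 0) = 0xD1A76F
k_2 = rotl(K, (1*2+23) mod 24) = rotl(K, 1) = 0xA34EDF
k_3 = rotl(K, (1*3+23) mod 24) = rotl(K, 2) = 0x469DBF
k_4 = rotl(K, (1*4+23) mod 24) = rotl(K, 3) = 0x8D3B7E

0x8D3B7E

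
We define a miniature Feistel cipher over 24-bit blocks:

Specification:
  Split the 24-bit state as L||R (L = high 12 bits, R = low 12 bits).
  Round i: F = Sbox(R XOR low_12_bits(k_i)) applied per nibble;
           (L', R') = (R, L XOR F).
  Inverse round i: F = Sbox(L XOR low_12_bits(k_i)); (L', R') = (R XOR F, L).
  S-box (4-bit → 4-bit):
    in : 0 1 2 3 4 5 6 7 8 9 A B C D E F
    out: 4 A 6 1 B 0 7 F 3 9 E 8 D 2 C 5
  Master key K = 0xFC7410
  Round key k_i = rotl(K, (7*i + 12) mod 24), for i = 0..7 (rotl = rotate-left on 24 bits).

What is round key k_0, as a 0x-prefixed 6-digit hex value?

0x410FC7

K = 0xFC7410
k_0 = rotl(K, (7*0+12) mod 24) = rotl(K, 12) = 0x410FC7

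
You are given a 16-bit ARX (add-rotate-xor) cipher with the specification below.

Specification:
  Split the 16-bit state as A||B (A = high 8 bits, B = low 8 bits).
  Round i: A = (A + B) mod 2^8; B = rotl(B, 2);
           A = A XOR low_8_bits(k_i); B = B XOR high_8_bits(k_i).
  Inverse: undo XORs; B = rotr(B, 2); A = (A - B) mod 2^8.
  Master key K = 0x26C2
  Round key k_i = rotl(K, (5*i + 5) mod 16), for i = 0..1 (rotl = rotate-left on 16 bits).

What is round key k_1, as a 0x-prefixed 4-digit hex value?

0x089B

K = 0x26C2
k_0 = rotl(K, (5*0+5) mod 16) = rotl(K, 5) = 0xD844
k_1 = rotl(K, (5*1+5) mod 16) = rotl(K, 10) = 0x089B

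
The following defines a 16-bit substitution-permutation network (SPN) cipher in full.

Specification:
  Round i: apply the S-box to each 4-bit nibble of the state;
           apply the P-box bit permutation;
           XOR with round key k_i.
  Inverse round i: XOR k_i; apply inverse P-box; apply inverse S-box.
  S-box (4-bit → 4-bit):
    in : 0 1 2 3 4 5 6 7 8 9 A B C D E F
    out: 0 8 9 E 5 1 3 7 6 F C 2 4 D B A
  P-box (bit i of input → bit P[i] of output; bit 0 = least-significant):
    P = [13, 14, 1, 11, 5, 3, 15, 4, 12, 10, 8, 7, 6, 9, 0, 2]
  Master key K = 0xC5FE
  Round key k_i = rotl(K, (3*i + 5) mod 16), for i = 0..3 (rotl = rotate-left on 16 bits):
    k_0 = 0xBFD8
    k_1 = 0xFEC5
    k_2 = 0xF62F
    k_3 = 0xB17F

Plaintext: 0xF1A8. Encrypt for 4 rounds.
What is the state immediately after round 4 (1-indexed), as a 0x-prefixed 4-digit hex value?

0x8D6C

s_0 = plaintext = 0xF1A8
s_1 = Round(s_0, k_0) = 0x7D4E
s_2 = Round(s_1, k_1) = 0x0524
s_3 = Round(s_2, k_2) = 0xC61D
s_4 = Round(s_3, k_3) = 0x8D6C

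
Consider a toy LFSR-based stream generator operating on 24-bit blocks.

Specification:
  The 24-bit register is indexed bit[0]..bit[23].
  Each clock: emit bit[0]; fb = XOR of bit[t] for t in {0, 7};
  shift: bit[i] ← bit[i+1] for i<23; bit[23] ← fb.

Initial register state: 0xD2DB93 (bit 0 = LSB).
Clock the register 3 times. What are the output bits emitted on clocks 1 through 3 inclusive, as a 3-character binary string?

110

reg_0 = 0xD2DB93
clock 1: out=1, reg = 0x696DC9
clock 2: out=1, reg = 0x34B6E4
clock 3: out=0, reg = 0x9A5B72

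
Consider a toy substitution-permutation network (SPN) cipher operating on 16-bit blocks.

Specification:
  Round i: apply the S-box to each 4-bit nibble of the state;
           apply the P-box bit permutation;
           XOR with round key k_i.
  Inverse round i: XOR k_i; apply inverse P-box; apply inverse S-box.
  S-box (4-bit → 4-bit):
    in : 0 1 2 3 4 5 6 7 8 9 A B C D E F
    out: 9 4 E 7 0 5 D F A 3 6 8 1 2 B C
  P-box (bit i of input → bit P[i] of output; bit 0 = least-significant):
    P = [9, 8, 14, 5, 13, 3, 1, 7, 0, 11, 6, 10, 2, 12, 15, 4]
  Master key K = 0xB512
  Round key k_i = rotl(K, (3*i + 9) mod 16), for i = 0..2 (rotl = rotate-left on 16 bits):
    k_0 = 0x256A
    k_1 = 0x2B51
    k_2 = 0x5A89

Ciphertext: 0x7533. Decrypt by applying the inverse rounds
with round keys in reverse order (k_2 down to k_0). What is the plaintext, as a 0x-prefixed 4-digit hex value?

s_0 = ciphertext = 0x7533
s_1 = InvRound(s_0, k_2) = 0xB87E
s_2 = InvRound(s_1, k_1) = 0x3CAE
s_3 = InvRound(s_2, k_0) = 0x9ABD

0x9ABD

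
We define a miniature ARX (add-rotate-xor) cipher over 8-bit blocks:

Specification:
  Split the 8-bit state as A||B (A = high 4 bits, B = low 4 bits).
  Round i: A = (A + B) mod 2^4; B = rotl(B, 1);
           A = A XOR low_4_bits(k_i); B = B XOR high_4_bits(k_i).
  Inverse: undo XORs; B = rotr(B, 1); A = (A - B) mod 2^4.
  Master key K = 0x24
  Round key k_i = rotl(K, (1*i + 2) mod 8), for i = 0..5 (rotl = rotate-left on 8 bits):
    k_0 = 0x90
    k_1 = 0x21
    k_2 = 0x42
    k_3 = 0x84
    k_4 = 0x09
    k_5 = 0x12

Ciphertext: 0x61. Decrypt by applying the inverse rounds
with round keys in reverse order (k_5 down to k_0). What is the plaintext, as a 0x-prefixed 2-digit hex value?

s_0 = ciphertext = 0x61
s_1 = InvRound(s_0, k_5) = 0x40
s_2 = InvRound(s_1, k_4) = 0xD0
s_3 = InvRound(s_2, k_3) = 0x54
s_4 = InvRound(s_3, k_2) = 0x70
s_5 = InvRound(s_4, k_1) = 0x51
s_6 = InvRound(s_5, k_0) = 0x14

0x14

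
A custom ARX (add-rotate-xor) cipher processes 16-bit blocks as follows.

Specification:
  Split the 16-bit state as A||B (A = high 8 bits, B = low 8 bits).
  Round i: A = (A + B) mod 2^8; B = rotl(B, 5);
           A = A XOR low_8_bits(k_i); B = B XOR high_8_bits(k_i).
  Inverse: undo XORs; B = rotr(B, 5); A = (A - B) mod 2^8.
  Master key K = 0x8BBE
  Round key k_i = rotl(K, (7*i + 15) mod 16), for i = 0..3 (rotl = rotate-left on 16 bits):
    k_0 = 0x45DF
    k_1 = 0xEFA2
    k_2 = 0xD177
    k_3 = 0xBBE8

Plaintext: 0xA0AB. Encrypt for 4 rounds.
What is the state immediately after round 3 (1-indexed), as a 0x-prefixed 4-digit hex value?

s_0 = plaintext = 0xA0AB
s_1 = Round(s_0, k_0) = 0x9430
s_2 = Round(s_1, k_1) = 0x66E9
s_3 = Round(s_2, k_2) = 0x38EC
s_4 = Round(s_3, k_3) = 0xCC26

0x38EC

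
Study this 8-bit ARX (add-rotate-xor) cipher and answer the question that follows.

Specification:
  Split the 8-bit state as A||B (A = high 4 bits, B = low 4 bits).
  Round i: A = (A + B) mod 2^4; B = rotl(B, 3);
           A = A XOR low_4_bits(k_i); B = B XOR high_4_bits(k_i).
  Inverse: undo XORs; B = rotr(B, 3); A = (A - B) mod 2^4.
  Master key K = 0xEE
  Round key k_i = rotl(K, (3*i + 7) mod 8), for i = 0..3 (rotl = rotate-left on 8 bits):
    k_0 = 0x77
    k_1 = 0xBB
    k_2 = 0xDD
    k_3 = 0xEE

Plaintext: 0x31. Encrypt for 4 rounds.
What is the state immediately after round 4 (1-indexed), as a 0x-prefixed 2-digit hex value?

s_0 = plaintext = 0x31
s_1 = Round(s_0, k_0) = 0x3F
s_2 = Round(s_1, k_1) = 0x94
s_3 = Round(s_2, k_2) = 0x0F
s_4 = Round(s_3, k_3) = 0x11

0x11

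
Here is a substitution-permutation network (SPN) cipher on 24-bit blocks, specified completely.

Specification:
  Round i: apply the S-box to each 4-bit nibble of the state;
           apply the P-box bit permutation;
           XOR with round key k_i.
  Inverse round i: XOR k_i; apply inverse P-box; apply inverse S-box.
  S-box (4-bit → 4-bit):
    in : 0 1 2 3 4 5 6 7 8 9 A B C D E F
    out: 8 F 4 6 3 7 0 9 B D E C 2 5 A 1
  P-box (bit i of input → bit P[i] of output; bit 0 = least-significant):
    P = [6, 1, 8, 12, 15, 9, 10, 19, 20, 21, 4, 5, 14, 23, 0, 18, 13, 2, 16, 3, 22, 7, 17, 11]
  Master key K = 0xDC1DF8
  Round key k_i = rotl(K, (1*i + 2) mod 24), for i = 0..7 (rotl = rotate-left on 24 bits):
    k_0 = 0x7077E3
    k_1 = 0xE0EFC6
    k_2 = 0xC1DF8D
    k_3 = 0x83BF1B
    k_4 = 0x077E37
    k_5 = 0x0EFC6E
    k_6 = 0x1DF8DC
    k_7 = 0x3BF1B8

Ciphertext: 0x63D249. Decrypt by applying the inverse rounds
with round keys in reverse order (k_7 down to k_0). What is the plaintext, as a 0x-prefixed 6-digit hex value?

s_0 = ciphertext = 0x63D249
s_1 = InvRound(s_0, k_7) = 0x4F29ED
s_2 = InvRound(s_1, k_6) = 0xD6D9FB
s_3 = InvRound(s_2, k_5) = 0x443DB2
s_4 = InvRound(s_3, k_4) = 0x53D6C2
s_5 = InvRound(s_4, k_3) = 0x875D6D
s_6 = InvRound(s_5, k_2) = 0x56004F
s_7 = InvRound(s_6, k_1) = 0xA71452
s_8 = InvRound(s_7, k_0) = 0x5D19C2

0x5D19C2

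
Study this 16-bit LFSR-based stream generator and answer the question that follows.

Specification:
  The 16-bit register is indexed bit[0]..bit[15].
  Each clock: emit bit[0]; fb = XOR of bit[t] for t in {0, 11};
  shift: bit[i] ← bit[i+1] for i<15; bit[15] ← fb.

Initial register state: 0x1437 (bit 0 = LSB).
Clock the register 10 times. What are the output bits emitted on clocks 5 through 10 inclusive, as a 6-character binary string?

110000

reg_0 = 0x1437
clock 1: out=1, reg = 0x8A1B
clock 2: out=1, reg = 0x450D
clock 3: out=1, reg = 0xA286
clock 4: out=0, reg = 0x5143
clock 5: out=1, reg = 0xA8A1
clock 6: out=1, reg = 0x5450
clock 7: out=0, reg = 0x2A28
clock 8: out=0, reg = 0x9514
clock 9: out=0, reg = 0x4A8A
clock 10: out=0, reg = 0xA545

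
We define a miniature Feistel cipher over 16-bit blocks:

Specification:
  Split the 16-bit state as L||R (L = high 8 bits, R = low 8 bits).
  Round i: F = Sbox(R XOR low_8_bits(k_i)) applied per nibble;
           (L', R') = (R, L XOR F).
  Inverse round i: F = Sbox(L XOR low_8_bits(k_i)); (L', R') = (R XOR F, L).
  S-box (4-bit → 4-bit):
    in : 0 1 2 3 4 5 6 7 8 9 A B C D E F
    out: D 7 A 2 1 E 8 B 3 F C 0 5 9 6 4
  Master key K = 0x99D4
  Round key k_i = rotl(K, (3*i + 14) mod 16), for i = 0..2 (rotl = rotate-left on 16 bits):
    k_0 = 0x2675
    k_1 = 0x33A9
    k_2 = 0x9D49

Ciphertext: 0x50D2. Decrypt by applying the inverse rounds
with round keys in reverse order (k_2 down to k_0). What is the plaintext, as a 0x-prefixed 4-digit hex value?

0xEC81

s_0 = ciphertext = 0x50D2
s_1 = InvRound(s_0, k_2) = 0xAD50
s_2 = InvRound(s_1, k_1) = 0x81AD
s_3 = InvRound(s_2, k_0) = 0xEC81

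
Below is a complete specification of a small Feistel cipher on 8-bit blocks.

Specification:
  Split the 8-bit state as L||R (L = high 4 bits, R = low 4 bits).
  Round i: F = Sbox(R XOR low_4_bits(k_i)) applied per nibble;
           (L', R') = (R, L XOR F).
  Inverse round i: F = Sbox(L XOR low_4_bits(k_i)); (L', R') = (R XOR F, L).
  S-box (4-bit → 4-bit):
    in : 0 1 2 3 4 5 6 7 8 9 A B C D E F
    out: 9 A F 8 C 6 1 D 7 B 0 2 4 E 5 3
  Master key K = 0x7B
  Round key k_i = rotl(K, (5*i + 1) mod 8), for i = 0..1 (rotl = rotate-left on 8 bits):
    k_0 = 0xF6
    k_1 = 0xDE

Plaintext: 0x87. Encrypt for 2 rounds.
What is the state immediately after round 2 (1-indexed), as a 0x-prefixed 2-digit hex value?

0x23

s_0 = plaintext = 0x87
s_1 = Round(s_0, k_0) = 0x72
s_2 = Round(s_1, k_1) = 0x23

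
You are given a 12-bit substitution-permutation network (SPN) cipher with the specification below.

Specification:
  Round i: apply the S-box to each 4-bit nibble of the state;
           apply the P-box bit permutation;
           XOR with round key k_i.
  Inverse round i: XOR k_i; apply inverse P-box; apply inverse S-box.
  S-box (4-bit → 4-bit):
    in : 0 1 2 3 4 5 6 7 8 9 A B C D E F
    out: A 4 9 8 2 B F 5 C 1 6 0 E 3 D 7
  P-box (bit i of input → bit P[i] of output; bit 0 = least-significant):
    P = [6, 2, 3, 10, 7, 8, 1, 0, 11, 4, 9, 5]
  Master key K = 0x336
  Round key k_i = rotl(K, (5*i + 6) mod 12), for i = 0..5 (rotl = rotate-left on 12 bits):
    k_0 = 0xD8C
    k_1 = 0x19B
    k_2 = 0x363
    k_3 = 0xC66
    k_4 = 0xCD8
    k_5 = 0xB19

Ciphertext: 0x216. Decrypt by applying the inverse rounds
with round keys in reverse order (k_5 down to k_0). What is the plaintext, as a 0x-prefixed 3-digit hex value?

0xDBC

s_0 = ciphertext = 0x216
s_1 = InvRound(s_0, k_5) = 0x9CA
s_2 = InvRound(s_1, k_4) = 0x4A3
s_3 = InvRound(s_2, k_3) = 0x92D
s_4 = InvRound(s_3, k_2) = 0x71F
s_5 = InvRound(s_4, k_1) = 0x190
s_6 = InvRound(s_5, k_0) = 0xDBC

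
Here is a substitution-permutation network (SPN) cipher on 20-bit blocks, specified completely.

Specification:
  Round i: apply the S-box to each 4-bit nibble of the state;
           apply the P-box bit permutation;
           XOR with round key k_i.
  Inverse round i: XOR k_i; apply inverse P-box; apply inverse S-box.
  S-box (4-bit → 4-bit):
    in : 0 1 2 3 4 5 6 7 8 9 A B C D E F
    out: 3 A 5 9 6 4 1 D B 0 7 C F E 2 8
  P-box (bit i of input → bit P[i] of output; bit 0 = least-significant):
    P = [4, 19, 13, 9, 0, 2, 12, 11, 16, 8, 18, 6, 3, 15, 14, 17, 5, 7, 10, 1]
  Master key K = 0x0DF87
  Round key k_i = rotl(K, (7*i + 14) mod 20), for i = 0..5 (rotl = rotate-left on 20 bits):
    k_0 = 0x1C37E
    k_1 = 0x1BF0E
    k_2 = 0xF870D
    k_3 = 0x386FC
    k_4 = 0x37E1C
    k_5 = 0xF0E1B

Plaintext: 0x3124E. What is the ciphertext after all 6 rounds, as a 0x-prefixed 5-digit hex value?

s_0 = plaintext = 0x3124E
s_1 = Round(s_0, k_0) = 0xE5358
s_2 = Round(s_1, k_1) = 0x8EDDE
s_3 = Round(s_2, k_2) = 0x31EEB
s_4 = Round(s_3, k_3) = 0x125DA
s_5 = Round(s_4, k_4) = 0xF0682
s_6 = Round(s_5, k_5) = 0xEA604

0xEA604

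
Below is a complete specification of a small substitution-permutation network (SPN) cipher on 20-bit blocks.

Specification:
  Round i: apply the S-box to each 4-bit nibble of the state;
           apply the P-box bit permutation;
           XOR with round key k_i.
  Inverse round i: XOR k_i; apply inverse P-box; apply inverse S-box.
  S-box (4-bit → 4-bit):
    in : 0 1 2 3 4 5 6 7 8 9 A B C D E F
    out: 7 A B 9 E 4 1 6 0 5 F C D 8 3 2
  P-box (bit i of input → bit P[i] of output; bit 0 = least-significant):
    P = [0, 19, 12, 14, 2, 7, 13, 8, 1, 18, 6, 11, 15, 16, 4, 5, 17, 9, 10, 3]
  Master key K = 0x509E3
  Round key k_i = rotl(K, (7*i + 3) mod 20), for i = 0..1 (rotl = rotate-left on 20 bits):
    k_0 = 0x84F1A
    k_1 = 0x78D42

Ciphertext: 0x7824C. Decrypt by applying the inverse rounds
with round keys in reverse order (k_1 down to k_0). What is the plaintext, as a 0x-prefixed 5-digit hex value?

0x53281

s_0 = ciphertext = 0x7824C
s_1 = InvRound(s_0, k_1) = 0x48338
s_2 = InvRound(s_1, k_0) = 0x53281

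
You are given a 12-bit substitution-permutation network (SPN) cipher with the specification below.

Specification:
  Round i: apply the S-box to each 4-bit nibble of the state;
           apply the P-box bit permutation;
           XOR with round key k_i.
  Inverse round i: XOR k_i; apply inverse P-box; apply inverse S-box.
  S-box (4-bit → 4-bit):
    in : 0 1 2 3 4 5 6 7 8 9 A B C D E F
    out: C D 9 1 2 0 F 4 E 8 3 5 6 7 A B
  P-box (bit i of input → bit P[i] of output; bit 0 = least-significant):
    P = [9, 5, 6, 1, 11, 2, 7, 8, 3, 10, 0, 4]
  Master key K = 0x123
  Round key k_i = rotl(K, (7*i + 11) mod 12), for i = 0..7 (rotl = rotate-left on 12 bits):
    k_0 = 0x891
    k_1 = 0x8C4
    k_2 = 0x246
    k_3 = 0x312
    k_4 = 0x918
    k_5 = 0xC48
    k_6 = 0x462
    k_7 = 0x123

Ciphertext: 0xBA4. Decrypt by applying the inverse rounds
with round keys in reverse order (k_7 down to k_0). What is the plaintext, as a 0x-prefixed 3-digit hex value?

s_0 = ciphertext = 0xBA4
s_1 = InvRound(s_0, k_7) = 0x7D2
s_2 = InvRound(s_1, k_6) = 0x90A
s_3 = InvRound(s_2, k_5) = 0x490
s_4 = InvRound(s_3, k_4) = 0xA15
s_5 = InvRound(s_4, k_3) = 0x7F9
s_6 = InvRound(s_5, k_2) = 0x68E
s_7 = InvRound(s_6, k_1) = 0xA31
s_8 = InvRound(s_7, k_0) = 0x57A

0x57A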